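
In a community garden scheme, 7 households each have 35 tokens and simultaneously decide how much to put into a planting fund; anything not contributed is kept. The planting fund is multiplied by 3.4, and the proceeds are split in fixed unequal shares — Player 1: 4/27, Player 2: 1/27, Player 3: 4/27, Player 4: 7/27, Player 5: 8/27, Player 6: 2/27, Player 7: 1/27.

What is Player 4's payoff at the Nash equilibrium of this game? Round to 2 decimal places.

65.85 tokens

Player j's private return per contributed unit is 3.4 × (j's share). Contributing is weakly dominant for j when that share is at least 1/3.4 = 0.2941, and contributing 0 is dominant otherwise.
Only Player 5 (8/27) clears that bar, contributing 35; the remaining 6 contribute 0. Total contributed: 35.
Player 4 keeps 35 and receives 3.4 × 35 × 7/27 = 30.85 from the planting fund, for a payoff of 65.85.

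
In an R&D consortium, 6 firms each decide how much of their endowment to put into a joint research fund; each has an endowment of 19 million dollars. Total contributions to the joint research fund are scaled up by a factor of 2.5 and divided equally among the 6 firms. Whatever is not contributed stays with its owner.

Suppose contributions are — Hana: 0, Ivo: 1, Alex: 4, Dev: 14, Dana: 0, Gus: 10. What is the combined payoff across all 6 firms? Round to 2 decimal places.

Total contributed: 0 + 1 + 4 + 14 + 0 + 10 = 29; total kept: 6 × 19 − 29 = 85.
The joint research fund pays out 2.5 × 29 = 72.50 in aggregate.
Group total = 85 + 72.50 = 157.50.

157.50 million dollars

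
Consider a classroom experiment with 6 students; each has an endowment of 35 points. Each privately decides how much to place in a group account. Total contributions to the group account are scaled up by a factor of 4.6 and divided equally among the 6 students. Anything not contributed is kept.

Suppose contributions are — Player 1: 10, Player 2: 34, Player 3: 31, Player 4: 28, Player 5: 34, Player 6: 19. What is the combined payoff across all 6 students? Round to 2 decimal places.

771.60 points

Total contributed: 10 + 34 + 31 + 28 + 34 + 19 = 156; total kept: 6 × 35 − 156 = 54.
The group account pays out 4.6 × 156 = 717.60 in aggregate.
Group total = 54 + 717.60 = 771.60.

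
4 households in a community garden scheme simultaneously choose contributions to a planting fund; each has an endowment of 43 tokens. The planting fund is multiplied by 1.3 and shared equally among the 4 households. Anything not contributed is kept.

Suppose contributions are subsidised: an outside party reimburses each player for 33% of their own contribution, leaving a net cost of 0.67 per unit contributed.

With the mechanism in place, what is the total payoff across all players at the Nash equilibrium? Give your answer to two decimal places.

172.00 tokens

The effective private return is (1.3/4) / 0.67 = 0.4851, which is still under 1, so the mechanism doesn't change anyone's dominant strategy: zero contribution.
At the Nash equilibrium no one contributes; group total payoff = 4 × 43 = 172.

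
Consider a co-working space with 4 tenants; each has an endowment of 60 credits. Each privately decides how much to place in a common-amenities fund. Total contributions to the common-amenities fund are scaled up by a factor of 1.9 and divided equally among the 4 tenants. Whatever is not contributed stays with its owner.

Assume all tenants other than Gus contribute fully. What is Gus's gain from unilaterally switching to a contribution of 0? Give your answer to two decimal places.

Switching from a contribution of 60 to 0 lets Gus keep an extra 60 credits, but lowers the common-amenities fund by 60, which costs Gus their own share of that drop: 1.9/4 × 60 = 28.50.
Net gain = 60 − 28.50 = 31.50. The private return per contributed unit (0.4750) is below 1, so free-riding is indeed the best response regardless of what the others do.

31.50 credits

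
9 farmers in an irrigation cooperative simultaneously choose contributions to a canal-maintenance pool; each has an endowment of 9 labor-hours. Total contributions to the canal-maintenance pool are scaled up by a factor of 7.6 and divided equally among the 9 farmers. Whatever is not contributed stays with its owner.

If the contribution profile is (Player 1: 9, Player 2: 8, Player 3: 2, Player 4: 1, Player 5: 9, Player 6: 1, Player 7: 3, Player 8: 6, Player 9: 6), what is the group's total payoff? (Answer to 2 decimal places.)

Total contributed: 9 + 8 + 2 + 1 + 9 + 1 + 3 + 6 + 6 = 45; total kept: 9 × 9 − 45 = 36.
The canal-maintenance pool pays out 7.6 × 45 = 342.00 in aggregate.
Group total = 36 + 342.00 = 378.00.

378.00 labor-hours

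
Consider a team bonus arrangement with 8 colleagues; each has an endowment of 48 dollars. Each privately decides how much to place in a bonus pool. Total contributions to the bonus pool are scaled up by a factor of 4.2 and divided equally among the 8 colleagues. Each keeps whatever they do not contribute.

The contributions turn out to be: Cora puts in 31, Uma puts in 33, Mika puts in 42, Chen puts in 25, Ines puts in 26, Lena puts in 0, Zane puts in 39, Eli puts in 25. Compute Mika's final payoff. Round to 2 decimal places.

Total contributed: 31 + 33 + 42 + 25 + 26 + 0 + 39 + 25 = 221.
Each receives 4.2 × 221 / 8 = 116.03 from the bonus pool.
Mika keeps 48 − 42 = 6, so Mika's payoff is 6 + 116.03 = 122.03.

122.03 dollars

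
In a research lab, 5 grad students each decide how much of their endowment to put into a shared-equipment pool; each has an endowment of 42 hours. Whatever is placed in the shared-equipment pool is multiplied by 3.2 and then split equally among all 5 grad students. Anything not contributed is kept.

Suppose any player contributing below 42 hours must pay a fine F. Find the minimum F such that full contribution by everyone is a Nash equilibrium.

Given the others contribute fully, the best deviation is to contribute 0 (any partial contribution still incurs the fine and gives up units whose private return 0.6400 is below 1).
Deviating from 42 to 0 saves 42 hours but forfeits the deviator's share of the drop in the shared-equipment pool: 3.2/5 × 42 = 26.88.
So the deviation gain is 42 − 26.88 = 15.12, and the fine must be at least 15.12 hours to wipe it out.

15.12 hours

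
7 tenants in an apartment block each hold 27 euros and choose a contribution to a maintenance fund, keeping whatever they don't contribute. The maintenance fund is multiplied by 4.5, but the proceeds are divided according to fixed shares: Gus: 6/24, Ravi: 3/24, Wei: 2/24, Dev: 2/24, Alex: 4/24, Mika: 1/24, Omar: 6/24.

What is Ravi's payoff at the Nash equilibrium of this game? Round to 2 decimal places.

57.38 euros

For player j, contributing a unit is worthwhile iff 4.5 × (j's share) ≥ 1, i.e. iff j's share is at least 0.2222.
Gus and Omar are above the threshold, contributing 27 each; the remaining 5 contribute 0. Total contributed: 54.
Ravi keeps 27 and receives 4.5 × 54 × 3/24 = 30.38 from the maintenance fund, for a payoff of 57.38.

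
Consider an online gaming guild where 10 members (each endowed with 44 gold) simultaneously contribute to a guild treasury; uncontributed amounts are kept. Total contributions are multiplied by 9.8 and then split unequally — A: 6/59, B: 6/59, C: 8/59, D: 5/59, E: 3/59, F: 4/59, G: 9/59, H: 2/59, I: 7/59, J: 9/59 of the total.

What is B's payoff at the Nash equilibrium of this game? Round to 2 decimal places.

219.40 gold

For player j, contributing a unit is worthwhile iff 9.8 × (j's share) ≥ 1, i.e. iff j's share is at least 0.1020.
C, G, I and J are above the threshold, contributing 44 each; the remaining 6 contribute 0. Total contributed: 176.
B keeps 44 and receives 9.8 × 176 × 6/59 = 175.40 from the guild treasury, for a payoff of 219.40.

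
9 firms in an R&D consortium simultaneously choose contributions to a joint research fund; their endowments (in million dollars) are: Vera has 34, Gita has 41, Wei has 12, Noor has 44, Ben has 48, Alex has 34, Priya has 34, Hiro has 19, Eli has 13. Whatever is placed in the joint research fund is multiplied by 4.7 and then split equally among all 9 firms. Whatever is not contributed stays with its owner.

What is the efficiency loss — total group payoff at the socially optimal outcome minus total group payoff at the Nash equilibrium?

1032.30 million dollars

The private return per contributed unit is 4.7/9 = 0.5222 < 1 for every player regardless of endowment, so the Nash equilibrium is zero contribution and the group total is Σ E_j = 34 + 41 + 12 + 44 + 48 + 34 + 34 + 19 + 13 = 279.
Each contributed unit returns 4.700 to the group, so the social optimum is full contribution by everyone: group total = 4.700 × 279 = 1311.30.
Efficiency loss = (4.700 − 1) × 279 = 1032.30.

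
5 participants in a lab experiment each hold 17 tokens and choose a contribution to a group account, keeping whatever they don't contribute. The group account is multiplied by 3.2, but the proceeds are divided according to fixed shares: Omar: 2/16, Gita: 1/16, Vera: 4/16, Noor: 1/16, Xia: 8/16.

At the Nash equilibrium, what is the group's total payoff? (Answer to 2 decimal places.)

122.40 tokens

Each unit j contributes comes back to j as 3.2 × (j's share), so j prefers to contribute only if that share exceeds 1/3.2 = 0.3125; otherwise keeping the unit dominates.
Xia alone (share 8/16) is above the threshold, contributing 17; the remaining 4 contribute 0. Total contributed: 17.
The group account pays out 3.2 × 17 = 54.40 in total (split across the unequal shares, but the aggregate is all that matters for the group sum).
The 4 free-riders keep 17 each, adding 68. Group total = 68 + 54.40 = 122.40.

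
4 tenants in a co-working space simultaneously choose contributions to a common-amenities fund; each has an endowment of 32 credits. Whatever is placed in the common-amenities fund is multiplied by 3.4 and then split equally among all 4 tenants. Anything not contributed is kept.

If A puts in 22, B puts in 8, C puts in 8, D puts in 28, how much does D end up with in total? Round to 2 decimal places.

60.10 credits

Total contributed: 22 + 8 + 8 + 28 = 66.
Each receives 3.4 × 66 / 4 = 56.10 from the common-amenities fund.
D keeps 32 − 28 = 4, so D's payoff is 4 + 56.10 = 60.10.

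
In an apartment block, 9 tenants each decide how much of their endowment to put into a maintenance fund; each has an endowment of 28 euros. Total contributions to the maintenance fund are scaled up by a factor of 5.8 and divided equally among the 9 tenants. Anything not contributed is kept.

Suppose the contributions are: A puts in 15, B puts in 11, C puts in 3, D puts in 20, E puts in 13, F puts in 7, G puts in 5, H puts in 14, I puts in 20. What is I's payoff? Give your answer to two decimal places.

77.60 euros

Total contributed: 15 + 11 + 3 + 20 + 13 + 7 + 5 + 14 + 20 = 108.
Each receives 5.8 × 108 / 9 = 69.60 from the maintenance fund.
I keeps 28 − 20 = 8, so I's payoff is 8 + 69.60 = 77.60.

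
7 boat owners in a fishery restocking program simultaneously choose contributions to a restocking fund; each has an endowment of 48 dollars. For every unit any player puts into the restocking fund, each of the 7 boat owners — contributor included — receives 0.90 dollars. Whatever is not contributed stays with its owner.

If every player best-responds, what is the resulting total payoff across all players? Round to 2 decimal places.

336.00 dollars

The private return per contributed unit is 0.90 < 1, so contributing 0 is dominant for every player. At the Nash equilibrium everyone keeps their 48, and the group total is 7 × 48 = 336.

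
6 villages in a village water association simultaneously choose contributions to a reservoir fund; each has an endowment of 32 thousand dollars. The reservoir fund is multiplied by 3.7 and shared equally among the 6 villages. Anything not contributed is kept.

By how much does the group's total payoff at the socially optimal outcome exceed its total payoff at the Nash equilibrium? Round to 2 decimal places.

518.40 thousand dollars

Each contributed unit returns 3.7/6 = 0.6167 to its contributor — below 1 — so contributing 0 is dominant for every player. At the Nash equilibrium everyone keeps their 32, and the group total is 6 × 32 = 192.
Each contributed unit returns 3.700 to the group as a whole (0.6167 to each of 6 players), which exceeds 1, so the social optimum is full contribution: group total = 3.700 × 192 = 710.40.
Efficiency loss = 710.40 − 192 = 518.40.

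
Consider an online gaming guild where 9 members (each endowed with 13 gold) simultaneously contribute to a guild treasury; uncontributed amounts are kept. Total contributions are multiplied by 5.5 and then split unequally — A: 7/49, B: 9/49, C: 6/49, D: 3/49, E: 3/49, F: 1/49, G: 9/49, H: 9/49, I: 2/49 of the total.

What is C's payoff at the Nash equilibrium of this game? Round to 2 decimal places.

A player with share s gets back 5.5·s per unit contributed, so full contribution is dominant for anyone with s > 1/5.5 = 0.1818 and zero contribution is dominant for anyone below.
The shares above 0.1818 belong to B, G and H, contributing 13 each; the remaining 6 contribute 0. Total contributed: 39.
C keeps 13 and receives 5.5 × 39 × 6/49 = 26.27 from the guild treasury, for a payoff of 39.27.

39.27 gold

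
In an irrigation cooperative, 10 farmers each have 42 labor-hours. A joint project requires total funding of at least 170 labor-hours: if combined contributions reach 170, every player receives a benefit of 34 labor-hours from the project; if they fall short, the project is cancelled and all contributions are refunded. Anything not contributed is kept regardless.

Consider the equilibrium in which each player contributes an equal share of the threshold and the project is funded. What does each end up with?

Equal share of the threshold: 170/10 = 17.
At this profile no one gains by cutting their contribution: any cut drops the total below 170, the project is cancelled, contributions are refunded, and the deviator ends with 42, which is less than 42 − 17 + 34 = 59. Contributing more than 17 just wastes the excess. So contributing exactly 17 is a best response.
Each player's payoff: 42 − 17 + 34 = 59.

59 labor-hours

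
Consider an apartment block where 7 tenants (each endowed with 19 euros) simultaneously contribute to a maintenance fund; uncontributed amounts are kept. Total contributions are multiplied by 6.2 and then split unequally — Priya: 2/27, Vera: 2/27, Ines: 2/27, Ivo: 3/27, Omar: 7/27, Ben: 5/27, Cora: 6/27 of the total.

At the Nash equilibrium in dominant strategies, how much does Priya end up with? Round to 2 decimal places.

Each unit j contributes comes back to j as 6.2 × (j's share), so j prefers to contribute only if that share exceeds 1/6.2 = 0.1613; otherwise keeping the unit dominates.
Omar, Ben and Cora clear that bar, contributing 19 each; the remaining 4 contribute 0. Total contributed: 57.
Priya keeps 19 and receives 6.2 × 57 × 2/27 = 26.18 from the maintenance fund, for a payoff of 45.18.

45.18 euros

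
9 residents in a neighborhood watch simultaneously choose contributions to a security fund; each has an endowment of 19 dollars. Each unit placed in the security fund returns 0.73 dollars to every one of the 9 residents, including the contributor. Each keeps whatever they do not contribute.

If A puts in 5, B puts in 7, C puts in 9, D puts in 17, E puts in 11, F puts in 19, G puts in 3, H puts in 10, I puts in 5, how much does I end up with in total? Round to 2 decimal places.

76.78 dollars

Total contributed: 5 + 7 + 9 + 17 + 11 + 19 + 3 + 10 + 5 = 86.
Each receives 0.73 × 86 = 62.78 from the security fund.
I keeps 19 − 5 = 14, so I's payoff is 14 + 62.78 = 76.78.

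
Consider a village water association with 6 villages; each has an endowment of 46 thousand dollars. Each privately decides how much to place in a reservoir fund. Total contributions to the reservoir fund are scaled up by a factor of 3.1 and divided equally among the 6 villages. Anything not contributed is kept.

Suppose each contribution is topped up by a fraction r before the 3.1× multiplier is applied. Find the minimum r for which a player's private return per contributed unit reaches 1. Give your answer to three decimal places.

0.935

With matching at rate r, one contributed unit becomes (1 + r) in the reservoir fund and returns 3.1 × (1 + r) / 6 to the contributor.
Setting this equal to 1: 1 + r = 6/3.1 = 1.9355.
So the minimum matching rate is r = 1.9355 − 1 = 0.935.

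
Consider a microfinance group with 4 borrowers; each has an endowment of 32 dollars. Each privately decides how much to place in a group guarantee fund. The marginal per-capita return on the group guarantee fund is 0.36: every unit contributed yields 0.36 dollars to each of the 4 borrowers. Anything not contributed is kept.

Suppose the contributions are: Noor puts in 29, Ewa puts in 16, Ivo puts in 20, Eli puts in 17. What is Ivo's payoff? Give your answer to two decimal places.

Total contributed: 29 + 16 + 20 + 17 = 82.
Each receives 0.36 × 82 = 29.52 from the group guarantee fund.
Ivo keeps 32 − 20 = 12, so Ivo's payoff is 12 + 29.52 = 41.52.

41.52 dollars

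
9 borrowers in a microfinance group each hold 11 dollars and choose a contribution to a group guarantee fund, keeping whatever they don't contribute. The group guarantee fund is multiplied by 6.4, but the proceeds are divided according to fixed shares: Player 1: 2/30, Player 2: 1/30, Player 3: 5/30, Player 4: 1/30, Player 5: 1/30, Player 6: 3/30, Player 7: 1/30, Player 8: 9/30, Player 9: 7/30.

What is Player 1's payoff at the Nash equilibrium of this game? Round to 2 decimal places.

For player j, contributing a unit is worthwhile iff 6.4 × (j's share) ≥ 1, i.e. iff j's share is at least 0.1563.
Player 3, Player 8 and Player 9 clear that bar, contributing 11 each; the remaining 6 contribute 0. Total contributed: 33.
Player 1 keeps 11 and receives 6.4 × 33 × 2/30 = 14.08 from the group guarantee fund, for a payoff of 25.08.

25.08 dollars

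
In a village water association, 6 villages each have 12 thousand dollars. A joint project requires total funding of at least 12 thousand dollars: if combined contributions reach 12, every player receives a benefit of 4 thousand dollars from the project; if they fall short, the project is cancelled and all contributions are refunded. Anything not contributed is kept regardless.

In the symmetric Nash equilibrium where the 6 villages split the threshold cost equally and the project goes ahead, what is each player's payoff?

14 thousand dollars

Equal share of the threshold: 12/6 = 2.
At this profile no one gains by cutting their contribution: any cut drops the total below 12, the project is cancelled, contributions are refunded, and the deviator ends with 12, which is less than 12 − 2 + 4 = 14. Contributing more than 2 just wastes the excess. So contributing exactly 2 is a best response.
Each player's payoff: 12 − 2 + 4 = 14.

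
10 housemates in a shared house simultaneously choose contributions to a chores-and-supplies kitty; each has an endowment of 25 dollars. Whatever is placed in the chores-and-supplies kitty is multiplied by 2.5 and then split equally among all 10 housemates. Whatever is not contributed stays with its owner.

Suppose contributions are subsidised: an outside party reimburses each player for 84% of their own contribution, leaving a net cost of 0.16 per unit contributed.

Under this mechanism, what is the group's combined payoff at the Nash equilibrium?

With the mechanism, a contributed unit returns (2.5/10) / 0.16 = 1.5625 per unit of net cost to the contributor — now above 1 — so contributing fully is weakly dominant for every player.
At the Nash equilibrium everyone contributes 25. Group total payoff = 10 × (25 × 0.84 + 2.5 × 25) = 835.00.

835.00 dollars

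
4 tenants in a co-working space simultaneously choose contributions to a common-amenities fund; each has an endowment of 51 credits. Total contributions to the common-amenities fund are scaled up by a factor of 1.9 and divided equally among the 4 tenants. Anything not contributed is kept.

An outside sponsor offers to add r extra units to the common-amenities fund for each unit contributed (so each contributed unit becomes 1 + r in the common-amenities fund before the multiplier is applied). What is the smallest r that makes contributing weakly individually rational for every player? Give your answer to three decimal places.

With matching at rate r, one contributed unit becomes (1 + r) in the common-amenities fund and returns 1.9 × (1 + r) / 4 to the contributor.
Setting this equal to 1: 1 + r = 4/1.9 = 2.1053.
So the minimum matching rate is r = 2.1053 − 1 = 1.105.

1.105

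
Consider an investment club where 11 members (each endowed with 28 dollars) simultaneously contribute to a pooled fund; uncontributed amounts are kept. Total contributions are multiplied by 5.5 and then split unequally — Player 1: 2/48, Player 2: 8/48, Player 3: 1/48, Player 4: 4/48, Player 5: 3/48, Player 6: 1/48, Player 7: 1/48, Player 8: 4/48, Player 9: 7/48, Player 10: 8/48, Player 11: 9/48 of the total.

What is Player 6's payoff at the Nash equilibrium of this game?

31.21 dollars

For player j, contributing a unit is worthwhile iff 5.5 × (j's share) ≥ 1, i.e. iff j's share is at least 0.1818.
The only share above 0.1818 is Player 11's 9/48, contributing 28; the remaining 10 contribute 0. Total contributed: 28.
Player 6 keeps 28 and receives 5.5 × 28 × 1/48 = 3.21 from the pooled fund, for a payoff of 31.21.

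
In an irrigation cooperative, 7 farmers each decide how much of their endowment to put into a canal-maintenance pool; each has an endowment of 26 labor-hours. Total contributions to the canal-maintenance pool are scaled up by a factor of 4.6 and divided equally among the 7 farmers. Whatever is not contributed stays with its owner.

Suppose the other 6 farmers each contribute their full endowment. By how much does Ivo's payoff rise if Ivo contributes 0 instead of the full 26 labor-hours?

Switching from a contribution of 26 to 0 lets Ivo keep an extra 26 labor-hours, but lowers the canal-maintenance pool by 26, which costs Ivo their own share of that drop: 4.6/7 × 26 = 17.09.
Net gain = 26 − 17.09 = 8.91. The private return per contributed unit (0.6571) is below 1, so free-riding is indeed the best response regardless of what the others do.

8.91 labor-hours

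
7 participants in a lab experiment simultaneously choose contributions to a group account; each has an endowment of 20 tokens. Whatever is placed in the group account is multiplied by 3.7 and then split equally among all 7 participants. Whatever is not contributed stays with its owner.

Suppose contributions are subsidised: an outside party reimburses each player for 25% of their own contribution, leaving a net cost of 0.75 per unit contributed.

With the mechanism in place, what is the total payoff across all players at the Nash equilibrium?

Even with the mechanism, each unit contributed returns only (3.7/7) / 0.75 = 0.7048 per unit of net cost, so contributing nothing is still dominant.
At the Nash equilibrium no one contributes; group total payoff = 7 × 20 = 140.

140.00 tokens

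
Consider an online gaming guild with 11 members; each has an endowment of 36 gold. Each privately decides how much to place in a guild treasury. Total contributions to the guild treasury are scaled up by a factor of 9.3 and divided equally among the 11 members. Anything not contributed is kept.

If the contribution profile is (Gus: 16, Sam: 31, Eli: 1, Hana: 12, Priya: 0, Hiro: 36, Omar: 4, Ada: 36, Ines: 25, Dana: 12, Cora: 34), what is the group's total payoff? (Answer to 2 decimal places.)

2114.10 gold

Total contributed: 16 + 31 + 1 + 12 + 0 + 36 + 4 + 36 + 25 + 12 + 34 = 207; total kept: 11 × 36 − 207 = 189.
The guild treasury pays out 9.3 × 207 = 1925.10 in aggregate.
Group total = 189 + 1925.10 = 2114.10.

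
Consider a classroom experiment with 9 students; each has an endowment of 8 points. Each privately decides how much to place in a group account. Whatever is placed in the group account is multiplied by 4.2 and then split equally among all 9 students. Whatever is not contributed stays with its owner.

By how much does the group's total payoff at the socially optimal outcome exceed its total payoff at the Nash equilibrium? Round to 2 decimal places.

Each contributed unit returns 4.2/9 = 0.4667 to its contributor — below 1 — so contributing 0 is dominant for every player. At the Nash equilibrium everyone keeps their 8, and the group total is 9 × 8 = 72.
Each contributed unit returns 4.200 to the group as a whole (0.4667 to each of 9 players), which exceeds 1, so the social optimum is full contribution: group total = 4.200 × 72 = 302.40.
Efficiency loss = 302.40 − 72 = 230.40.

230.40 points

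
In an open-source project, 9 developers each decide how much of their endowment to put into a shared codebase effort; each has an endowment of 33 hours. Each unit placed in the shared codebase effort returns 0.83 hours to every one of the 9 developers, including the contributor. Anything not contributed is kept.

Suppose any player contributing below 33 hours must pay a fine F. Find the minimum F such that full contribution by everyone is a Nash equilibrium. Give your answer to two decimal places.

Given the others contribute fully, the best deviation is to contribute 0 (any partial contribution still incurs the fine and gives up units whose private return 0.83 is below 1).
Deviating from 33 to 0 saves 33 hours but forfeits the deviator's share of the drop in the shared codebase effort: 0.83 × 33 = 27.39.
So the deviation gain is 33 − 27.39 = 5.61, and the fine must be at least 5.61 hours to wipe it out.

5.61 hours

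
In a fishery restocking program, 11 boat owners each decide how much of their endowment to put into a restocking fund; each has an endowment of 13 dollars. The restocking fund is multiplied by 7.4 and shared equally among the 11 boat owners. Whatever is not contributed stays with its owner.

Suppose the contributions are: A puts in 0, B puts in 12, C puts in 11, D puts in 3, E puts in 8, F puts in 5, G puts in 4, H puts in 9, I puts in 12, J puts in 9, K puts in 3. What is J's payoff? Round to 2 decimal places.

Total contributed: 0 + 12 + 11 + 3 + 8 + 5 + 4 + 9 + 12 + 9 + 3 = 76.
Each receives 7.4 × 76 / 11 = 51.13 from the restocking fund.
J keeps 13 − 9 = 4, so J's payoff is 4 + 51.13 = 55.13.

55.13 dollars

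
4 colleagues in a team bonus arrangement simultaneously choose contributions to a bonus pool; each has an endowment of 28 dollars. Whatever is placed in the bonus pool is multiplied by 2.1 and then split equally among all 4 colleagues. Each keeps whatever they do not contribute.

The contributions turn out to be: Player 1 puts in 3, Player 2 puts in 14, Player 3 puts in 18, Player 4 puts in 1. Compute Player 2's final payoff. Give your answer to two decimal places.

Total contributed: 3 + 14 + 18 + 1 = 36.
Each receives 2.1 × 36 / 4 = 18.90 from the bonus pool.
Player 2 keeps 28 − 14 = 14, so Player 2's payoff is 14 + 18.90 = 32.90.

32.90 dollars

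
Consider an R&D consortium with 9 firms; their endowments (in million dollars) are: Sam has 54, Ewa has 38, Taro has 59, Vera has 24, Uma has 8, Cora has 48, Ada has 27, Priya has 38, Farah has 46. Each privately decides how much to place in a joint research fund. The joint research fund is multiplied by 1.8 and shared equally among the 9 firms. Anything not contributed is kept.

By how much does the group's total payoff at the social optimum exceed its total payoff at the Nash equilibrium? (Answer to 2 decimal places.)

The private return per contributed unit is 1.8/9 = 0.2000 < 1 for every player regardless of endowment, so the Nash equilibrium is zero contribution and the group total is Σ E_j = 54 + 38 + 59 + 24 + 8 + 48 + 27 + 38 + 46 = 342.
Each contributed unit returns 1.800 to the group, so the social optimum is full contribution by everyone: group total = 1.800 × 342 = 615.60.
Efficiency loss = (1.800 − 1) × 342 = 273.60.

273.60 million dollars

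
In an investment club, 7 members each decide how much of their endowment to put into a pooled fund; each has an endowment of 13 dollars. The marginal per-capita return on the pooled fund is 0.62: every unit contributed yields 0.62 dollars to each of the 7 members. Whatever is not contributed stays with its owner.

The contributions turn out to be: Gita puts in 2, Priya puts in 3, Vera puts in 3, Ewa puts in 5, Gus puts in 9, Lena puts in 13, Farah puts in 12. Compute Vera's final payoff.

39.14 dollars

Total contributed: 2 + 3 + 3 + 5 + 9 + 13 + 12 = 47.
Each receives 0.62 × 47 = 29.14 from the pooled fund.
Vera keeps 13 − 3 = 10, so Vera's payoff is 10 + 29.14 = 39.14.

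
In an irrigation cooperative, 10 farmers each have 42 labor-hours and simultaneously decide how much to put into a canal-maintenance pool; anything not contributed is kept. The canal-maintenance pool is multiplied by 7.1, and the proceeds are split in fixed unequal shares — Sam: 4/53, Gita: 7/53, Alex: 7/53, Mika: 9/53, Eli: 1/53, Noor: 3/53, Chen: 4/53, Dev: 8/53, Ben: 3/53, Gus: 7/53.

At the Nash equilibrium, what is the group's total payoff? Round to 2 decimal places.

A player with share s gets back 7.1·s per unit contributed, so full contribution is dominant for anyone with s > 1/7.1 = 0.1408 and zero contribution is dominant for anyone below.
The shares above 0.1408 belong to Mika and Dev, contributing 42 each; the remaining 8 contribute 0. Total contributed: 84.
The canal-maintenance pool pays out 7.1 × 84 = 596.40 in total (split across the unequal shares, but the aggregate is all that matters for the group sum).
The 8 free-riders keep 42 each, adding 336. Group total = 336 + 596.40 = 932.40.

932.40 labor-hours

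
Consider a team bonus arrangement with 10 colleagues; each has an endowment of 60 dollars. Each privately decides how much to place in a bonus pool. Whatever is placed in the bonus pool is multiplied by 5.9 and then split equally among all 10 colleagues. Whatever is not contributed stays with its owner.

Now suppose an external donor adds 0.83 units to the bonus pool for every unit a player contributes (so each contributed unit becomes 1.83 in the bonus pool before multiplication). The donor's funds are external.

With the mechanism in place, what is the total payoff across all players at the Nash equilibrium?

6478.20 dollars

Under the mechanism each unit contributed yields 5.9 × 1.83 / 10 = 1.0797 back to its contributor per unit of net cost, which exceeds 1, making full contribution the dominant choice for everyone.
At the Nash equilibrium everyone contributes 60. Group total payoff = 5.9 × 1.83 × 600 = 6478.20.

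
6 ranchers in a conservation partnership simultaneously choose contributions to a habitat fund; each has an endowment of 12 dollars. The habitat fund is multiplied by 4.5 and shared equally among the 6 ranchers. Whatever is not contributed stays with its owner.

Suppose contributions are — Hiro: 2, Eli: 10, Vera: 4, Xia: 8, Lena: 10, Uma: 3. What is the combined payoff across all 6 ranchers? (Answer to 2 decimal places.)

201.50 dollars

Total contributed: 2 + 10 + 4 + 8 + 10 + 3 = 37; total kept: 6 × 12 − 37 = 35.
The habitat fund pays out 4.5 × 37 = 166.50 in aggregate.
Group total = 35 + 166.50 = 201.50.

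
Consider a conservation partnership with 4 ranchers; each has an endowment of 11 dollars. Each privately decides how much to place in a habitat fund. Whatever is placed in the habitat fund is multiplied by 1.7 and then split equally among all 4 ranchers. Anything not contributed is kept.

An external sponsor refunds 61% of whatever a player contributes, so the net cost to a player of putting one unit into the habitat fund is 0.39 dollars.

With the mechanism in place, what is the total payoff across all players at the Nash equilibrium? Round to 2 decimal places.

Under the mechanism each unit contributed yields (1.7/4) / 0.39 = 1.0897 back to its contributor per unit of net cost, which exceeds 1, making full contribution the dominant choice for everyone.
At the Nash equilibrium everyone contributes 11. Group total payoff = 4 × (11 × 0.61 + 1.7 × 11) = 101.64.

101.64 dollars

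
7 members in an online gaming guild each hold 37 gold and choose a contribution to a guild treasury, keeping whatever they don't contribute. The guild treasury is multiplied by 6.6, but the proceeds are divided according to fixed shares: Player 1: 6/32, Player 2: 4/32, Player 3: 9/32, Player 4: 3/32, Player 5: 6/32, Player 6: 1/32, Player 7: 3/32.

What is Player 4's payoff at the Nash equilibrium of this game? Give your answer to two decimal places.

Player j's private return per contributed unit is 6.6 × (j's share). Contributing is weakly dominant for j when that share is at least 1/6.6 = 0.1515, and contributing 0 is dominant otherwise.
The shares above 0.1515 belong to Player 1, Player 3 and Player 5, contributing 37 each; the remaining 4 contribute 0. Total contributed: 111.
Player 4 keeps 37 and receives 6.6 × 111 × 3/32 = 68.68 from the guild treasury, for a payoff of 105.68.

105.68 gold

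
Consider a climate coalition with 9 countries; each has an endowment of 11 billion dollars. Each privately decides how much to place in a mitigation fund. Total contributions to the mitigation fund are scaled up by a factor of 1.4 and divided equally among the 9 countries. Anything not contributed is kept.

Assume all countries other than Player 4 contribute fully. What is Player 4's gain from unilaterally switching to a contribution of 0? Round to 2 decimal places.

9.29 billion dollars

Switching from a contribution of 11 to 0 lets Player 4 keep an extra 11 billion dollars, but lowers the mitigation fund by 11, which costs Player 4 their own share of that drop: 1.4/9 × 11 = 1.71.
Net gain = 11 − 1.71 = 9.29. The private return per contributed unit (0.1556) is below 1, so free-riding is indeed the best response regardless of what the others do.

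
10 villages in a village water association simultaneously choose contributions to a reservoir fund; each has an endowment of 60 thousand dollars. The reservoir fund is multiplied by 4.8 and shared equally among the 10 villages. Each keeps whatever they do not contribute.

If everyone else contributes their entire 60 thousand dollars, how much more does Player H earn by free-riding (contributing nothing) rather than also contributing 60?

Switching from a contribution of 60 to 0 lets Player H keep an extra 60 thousand dollars, but lowers the reservoir fund by 60, which costs Player H their own share of that drop: 4.8/10 × 60 = 28.80.
Net gain = 60 − 28.80 = 31.20. The private return per contributed unit (0.4800) is below 1, so free-riding is indeed the best response regardless of what the others do.

31.20 thousand dollars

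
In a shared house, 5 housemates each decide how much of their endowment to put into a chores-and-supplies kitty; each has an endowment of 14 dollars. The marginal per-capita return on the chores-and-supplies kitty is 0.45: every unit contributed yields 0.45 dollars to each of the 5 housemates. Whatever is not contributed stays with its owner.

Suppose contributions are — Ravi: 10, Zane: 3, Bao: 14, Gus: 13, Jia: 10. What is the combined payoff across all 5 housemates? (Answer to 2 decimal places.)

132.50 dollars

Total contributed: 10 + 3 + 14 + 13 + 10 = 50; total kept: 5 × 14 − 50 = 20.
The chores-and-supplies kitty pays out 0.45 × 5 × 50 = 112.50 in aggregate.
Group total = 20 + 112.50 = 132.50.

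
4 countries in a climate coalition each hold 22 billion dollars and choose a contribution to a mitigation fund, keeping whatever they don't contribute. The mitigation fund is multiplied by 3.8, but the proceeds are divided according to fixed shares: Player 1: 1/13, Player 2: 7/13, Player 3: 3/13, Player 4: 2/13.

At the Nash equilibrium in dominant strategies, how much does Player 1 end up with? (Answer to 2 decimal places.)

28.43 billion dollars

For player j, contributing a unit is worthwhile iff 3.8 × (j's share) ≥ 1, i.e. iff j's share is at least 0.2632.
The only share above 0.2632 is Player 2's 7/13, contributing 22; the remaining 3 contribute 0. Total contributed: 22.
Player 1 keeps 22 and receives 3.8 × 22 × 1/13 = 6.43 from the mitigation fund, for a payoff of 28.43.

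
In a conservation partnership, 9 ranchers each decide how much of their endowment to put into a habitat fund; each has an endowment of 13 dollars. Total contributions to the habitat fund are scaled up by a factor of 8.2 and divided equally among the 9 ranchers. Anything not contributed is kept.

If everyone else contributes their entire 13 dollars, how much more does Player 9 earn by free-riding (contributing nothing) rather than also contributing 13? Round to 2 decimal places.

Switching from a contribution of 13 to 0 lets Player 9 keep an extra 13 dollars, but lowers the habitat fund by 13, which costs Player 9 their own share of that drop: 8.2/9 × 13 = 11.84.
Net gain = 13 − 11.84 = 1.16. The private return per contributed unit (0.9111) is below 1, so free-riding is indeed the best response regardless of what the others do.

1.16 dollars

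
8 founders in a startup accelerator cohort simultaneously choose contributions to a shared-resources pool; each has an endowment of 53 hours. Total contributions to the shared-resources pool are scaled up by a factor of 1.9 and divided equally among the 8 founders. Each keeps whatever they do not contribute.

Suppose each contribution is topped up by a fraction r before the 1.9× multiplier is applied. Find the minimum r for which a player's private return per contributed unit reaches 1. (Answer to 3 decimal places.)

3.211

With matching at rate r, one contributed unit becomes (1 + r) in the shared-resources pool and returns 1.9 × (1 + r) / 8 to the contributor.
Setting this equal to 1: 1 + r = 8/1.9 = 4.2105.
So the minimum matching rate is r = 4.2105 − 1 = 3.211.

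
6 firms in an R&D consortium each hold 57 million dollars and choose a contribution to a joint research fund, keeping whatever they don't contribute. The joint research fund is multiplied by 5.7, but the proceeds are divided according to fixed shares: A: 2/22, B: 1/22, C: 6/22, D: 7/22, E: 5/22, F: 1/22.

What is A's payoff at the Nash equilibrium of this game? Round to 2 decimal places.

145.61 million dollars

For player j, contributing a unit is worthwhile iff 5.7 × (j's share) ≥ 1, i.e. iff j's share is at least 0.1754.
C, D and E are above the threshold, contributing 57 each; the remaining 3 contribute 0. Total contributed: 171.
A keeps 57 and receives 5.7 × 171 × 2/22 = 88.61 from the joint research fund, for a payoff of 145.61.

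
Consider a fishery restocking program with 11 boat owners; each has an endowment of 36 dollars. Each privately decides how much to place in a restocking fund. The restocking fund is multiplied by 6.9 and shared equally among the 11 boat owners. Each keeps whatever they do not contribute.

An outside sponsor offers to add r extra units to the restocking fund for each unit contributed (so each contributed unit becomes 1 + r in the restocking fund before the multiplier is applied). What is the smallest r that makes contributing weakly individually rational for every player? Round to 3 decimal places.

0.594

With matching at rate r, one contributed unit becomes (1 + r) in the restocking fund and returns 6.9 × (1 + r) / 11 to the contributor.
Setting this equal to 1: 1 + r = 11/6.9 = 1.5942.
So the minimum matching rate is r = 1.5942 − 1 = 0.594.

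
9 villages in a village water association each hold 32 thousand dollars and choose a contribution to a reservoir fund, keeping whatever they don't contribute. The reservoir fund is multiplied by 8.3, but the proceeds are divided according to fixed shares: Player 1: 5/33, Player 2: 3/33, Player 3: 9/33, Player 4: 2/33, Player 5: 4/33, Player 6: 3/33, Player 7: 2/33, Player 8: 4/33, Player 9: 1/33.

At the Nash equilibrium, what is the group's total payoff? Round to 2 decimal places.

Player j's private return per contributed unit is 8.3 × (j's share). Contributing is weakly dominant for j when that share is at least 1/8.3 = 0.1205, and contributing 0 is dominant otherwise.
Player 1, Player 3, Player 5 and Player 8 clear that bar, contributing 32 each; the remaining 5 contribute 0. Total contributed: 128.
The reservoir fund pays out 8.3 × 128 = 1062.40 in total (split across the unequal shares, but the aggregate is all that matters for the group sum).
The 5 free-riders keep 32 each, adding 160. Group total = 160 + 1062.40 = 1222.40.

1222.40 thousand dollars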